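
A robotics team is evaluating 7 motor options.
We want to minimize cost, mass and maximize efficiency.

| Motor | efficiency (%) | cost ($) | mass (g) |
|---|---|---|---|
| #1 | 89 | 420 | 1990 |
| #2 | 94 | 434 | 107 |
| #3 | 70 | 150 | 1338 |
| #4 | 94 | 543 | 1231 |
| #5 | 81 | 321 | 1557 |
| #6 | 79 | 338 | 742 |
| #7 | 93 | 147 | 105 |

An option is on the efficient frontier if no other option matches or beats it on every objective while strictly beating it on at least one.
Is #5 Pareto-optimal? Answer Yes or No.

#7 vs #5: efficiency 93≥81, cost 147≤321, mass 105≤1557 — #7 is at least as good on every objective and strictly better on at least one, so #7 dominates #5.

No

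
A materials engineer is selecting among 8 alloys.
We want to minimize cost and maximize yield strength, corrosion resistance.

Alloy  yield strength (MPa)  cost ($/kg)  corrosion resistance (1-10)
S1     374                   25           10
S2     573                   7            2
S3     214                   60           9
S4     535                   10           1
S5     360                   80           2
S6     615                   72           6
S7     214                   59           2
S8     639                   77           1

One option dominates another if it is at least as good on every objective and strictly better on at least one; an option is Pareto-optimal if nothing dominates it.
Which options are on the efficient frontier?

S1, S2, S6, S8

S1: not dominated (best corrosion resistance).
S2: not dominated (best cost).
S3: dominated by S1 (yield strength 374≥214, cost 25≤60, corrosion resistance 10≥9).
S4: dominated by S2 (yield strength 573≥535, cost 7≤10, corrosion resistance 2≥1).
S5: dominated by S1 (yield strength 374≥360, cost 25≤80, corrosion resistance 10≥2).
S6: not dominated.
S7: dominated by S1 (yield strength 374≥214, cost 25≤59, corrosion resistance 10≥2).
S8: not dominated (best yield strength).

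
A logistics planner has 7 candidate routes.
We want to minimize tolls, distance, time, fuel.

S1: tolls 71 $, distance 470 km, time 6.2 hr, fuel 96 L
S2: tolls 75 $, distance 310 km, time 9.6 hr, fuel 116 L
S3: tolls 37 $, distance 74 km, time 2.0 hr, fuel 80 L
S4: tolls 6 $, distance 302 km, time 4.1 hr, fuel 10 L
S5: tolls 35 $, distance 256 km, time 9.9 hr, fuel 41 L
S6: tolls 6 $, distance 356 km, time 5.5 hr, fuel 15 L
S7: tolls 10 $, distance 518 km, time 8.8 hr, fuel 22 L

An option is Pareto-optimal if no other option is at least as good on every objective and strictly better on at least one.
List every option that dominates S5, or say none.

none

S1: worse on tolls (71 vs 35).
S2: worse on tolls (75 vs 35).
S3: worse on tolls (37 vs 35).
S4: worse on distance (302 vs 256).
S6: worse on distance (356 vs 256).
S7: worse on distance (518 vs 256).
No option dominates S5.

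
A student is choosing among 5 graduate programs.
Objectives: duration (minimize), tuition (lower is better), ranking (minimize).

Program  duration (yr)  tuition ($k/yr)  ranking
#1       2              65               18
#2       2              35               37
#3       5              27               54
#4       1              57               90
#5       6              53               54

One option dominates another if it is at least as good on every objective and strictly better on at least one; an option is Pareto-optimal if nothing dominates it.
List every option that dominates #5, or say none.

#2: duration 2≤6, tuition 35≤53, ranking 37≤54 — dominates #5.
#3: duration 5≤6, tuition 27≤53, ranking 54≤54 — dominates #5.
Others (#1, #4) are each worse than #5 on at least one objective.

#2, #3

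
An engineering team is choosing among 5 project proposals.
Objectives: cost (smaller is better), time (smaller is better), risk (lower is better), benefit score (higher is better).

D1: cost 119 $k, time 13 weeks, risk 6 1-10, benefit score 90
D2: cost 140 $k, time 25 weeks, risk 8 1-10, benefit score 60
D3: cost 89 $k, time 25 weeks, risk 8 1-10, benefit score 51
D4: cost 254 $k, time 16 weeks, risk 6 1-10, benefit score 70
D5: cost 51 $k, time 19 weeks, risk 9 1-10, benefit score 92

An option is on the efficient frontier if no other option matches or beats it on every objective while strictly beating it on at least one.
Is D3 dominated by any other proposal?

D1: worse on cost (119 vs 89).
D2: worse on cost (140 vs 89).
D4: worse on cost (254 vs 89).
D5: worse on risk (9 vs 8).
No option is at least as good as D3 on every objective and strictly better on one.

No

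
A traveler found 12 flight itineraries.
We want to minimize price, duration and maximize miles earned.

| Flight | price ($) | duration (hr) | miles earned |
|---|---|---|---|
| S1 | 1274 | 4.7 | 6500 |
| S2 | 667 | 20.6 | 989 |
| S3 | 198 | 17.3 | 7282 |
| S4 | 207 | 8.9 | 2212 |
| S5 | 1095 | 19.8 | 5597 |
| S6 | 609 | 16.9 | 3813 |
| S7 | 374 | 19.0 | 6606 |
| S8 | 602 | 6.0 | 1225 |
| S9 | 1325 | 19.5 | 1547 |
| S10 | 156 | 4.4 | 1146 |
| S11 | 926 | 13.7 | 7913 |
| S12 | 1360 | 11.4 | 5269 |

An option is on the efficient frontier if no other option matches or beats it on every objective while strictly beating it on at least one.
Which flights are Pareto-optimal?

S1, S3, S4, S6, S8, S10, S11

S1: not dominated.
S2: dominated by S3 (price 198≤667, duration 17.3≤20.6, miles earned 7282≥989).
S3: not dominated.
S4: not dominated.
S5: dominated by S3 (price 198≤1095, duration 17.3≤19.8, miles earned 7282≥5597).
S6: not dominated.
S7: dominated by S3 (price 198≤374, duration 17.3≤19.0, miles earned 7282≥6606).
S8: not dominated.
S9: dominated by S1 (price 1274≤1325, duration 4.7≤19.5, miles earned 6500≥1547).
S10: not dominated (best price).
S11: not dominated (best miles earned).
S12: dominated by S1 (price 1274≤1360, duration 4.7≤11.4, miles earned 6500≥5269).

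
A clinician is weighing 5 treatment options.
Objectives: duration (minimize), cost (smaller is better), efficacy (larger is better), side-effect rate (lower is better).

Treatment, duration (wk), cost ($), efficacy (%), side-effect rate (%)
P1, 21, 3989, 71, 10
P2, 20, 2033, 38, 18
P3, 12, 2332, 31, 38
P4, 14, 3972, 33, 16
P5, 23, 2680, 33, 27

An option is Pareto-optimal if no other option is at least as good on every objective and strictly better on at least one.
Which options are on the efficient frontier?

P1: not dominated (best efficacy).
P2: not dominated (best cost).
P3: not dominated (best duration).
P4: not dominated.
P5: dominated by P2 (duration 20≤23, cost 2033≤2680, efficacy 38≥33, side-effect rate 18≤27).

P1, P2, P3, P4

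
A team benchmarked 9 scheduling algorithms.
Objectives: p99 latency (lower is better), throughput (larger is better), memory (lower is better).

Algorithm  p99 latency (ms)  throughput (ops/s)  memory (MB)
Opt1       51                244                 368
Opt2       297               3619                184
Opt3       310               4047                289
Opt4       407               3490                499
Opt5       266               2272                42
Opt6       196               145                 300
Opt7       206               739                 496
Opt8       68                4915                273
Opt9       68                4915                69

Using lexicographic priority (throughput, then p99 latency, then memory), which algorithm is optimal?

First maximize throughput: best is 4915, kept {Opt8, Opt9}.
Then minimize p99 latency: best is 68, kept {Opt8, Opt9}.
Then minimize memory: best is 69, kept {Opt9}.

Opt9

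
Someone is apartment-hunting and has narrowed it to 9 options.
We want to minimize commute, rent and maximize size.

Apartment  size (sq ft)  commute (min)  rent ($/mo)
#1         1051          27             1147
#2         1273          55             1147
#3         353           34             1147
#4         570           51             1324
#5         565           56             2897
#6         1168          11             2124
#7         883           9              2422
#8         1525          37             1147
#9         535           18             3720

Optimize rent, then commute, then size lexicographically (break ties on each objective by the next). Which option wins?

#1

First minimize rent: best is 1147, kept {#1, #2, #3, #8}.
Then minimize commute: best is 27, kept {#1}.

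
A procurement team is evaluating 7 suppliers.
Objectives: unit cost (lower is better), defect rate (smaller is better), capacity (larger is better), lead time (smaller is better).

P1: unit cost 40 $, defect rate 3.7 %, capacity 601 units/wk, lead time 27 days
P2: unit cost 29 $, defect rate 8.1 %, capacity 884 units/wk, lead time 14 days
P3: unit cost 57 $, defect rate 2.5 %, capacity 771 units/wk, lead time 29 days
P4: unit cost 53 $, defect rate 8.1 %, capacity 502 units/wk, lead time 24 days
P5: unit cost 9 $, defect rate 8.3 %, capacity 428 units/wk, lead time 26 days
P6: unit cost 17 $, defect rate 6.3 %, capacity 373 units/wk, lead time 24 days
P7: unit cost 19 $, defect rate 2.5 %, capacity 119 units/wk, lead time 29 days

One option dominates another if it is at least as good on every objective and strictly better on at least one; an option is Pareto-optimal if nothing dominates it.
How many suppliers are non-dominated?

6

P1: not dominated.
P2: not dominated (best capacity).
P3: not dominated.
P4: dominated by P2 (unit cost 29≤53, defect rate 8.1≤8.1, capacity 884≥502, lead time 14≤24).
P5: not dominated (best unit cost).
P6: not dominated.
P7: not dominated.
Pareto-optimal: P1, P2, P3, P5, P6, P7 → 6.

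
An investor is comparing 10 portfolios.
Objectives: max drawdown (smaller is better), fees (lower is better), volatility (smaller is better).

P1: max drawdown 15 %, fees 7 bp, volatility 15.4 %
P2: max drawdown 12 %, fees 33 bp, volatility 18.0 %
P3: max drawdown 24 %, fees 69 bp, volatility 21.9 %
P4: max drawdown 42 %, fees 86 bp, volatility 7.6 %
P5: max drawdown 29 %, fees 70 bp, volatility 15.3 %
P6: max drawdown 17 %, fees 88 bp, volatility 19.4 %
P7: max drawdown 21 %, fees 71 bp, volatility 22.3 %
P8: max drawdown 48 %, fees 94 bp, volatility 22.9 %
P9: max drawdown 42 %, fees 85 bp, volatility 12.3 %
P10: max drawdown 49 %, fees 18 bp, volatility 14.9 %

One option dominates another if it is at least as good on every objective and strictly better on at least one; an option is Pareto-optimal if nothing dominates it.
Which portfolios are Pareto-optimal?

P1, P2, P4, P5, P9, P10

P1: not dominated (best fees).
P2: not dominated (best max drawdown).
P3: dominated by P1 (max drawdown 15≤24, fees 7≤69, volatility 15.4≤21.9).
P4: not dominated (best volatility).
P5: not dominated.
P6: dominated by P1 (max drawdown 15≤17, fees 7≤88, volatility 15.4≤19.4).
P7: dominated by P1 (max drawdown 15≤21, fees 7≤71, volatility 15.4≤22.3).
P8: dominated by P1 (max drawdown 15≤48, fees 7≤94, volatility 15.4≤22.9).
P9: not dominated.
P10: not dominated.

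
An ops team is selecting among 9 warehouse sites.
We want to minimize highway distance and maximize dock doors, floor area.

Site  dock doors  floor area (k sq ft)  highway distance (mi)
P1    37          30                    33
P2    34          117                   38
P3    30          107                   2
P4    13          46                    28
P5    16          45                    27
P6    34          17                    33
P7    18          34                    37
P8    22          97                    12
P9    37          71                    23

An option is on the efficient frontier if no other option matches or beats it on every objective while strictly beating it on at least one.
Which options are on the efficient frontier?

P2, P3, P9

P1: dominated by P9 (dock doors 37≥37, floor area 71≥30, highway distance 23≤33).
P2: not dominated (best floor area).
P3: not dominated (best highway distance).
P4: dominated by P3 (dock doors 30≥13, floor area 107≥46, highway distance 2≤28).
P5: dominated by P3 (dock doors 30≥16, floor area 107≥45, highway distance 2≤27).
P6: dominated by P1 (dock doors 37≥34, floor area 30≥17, highway distance 33≤33).
P7: dominated by P3 (dock doors 30≥18, floor area 107≥34, highway distance 2≤37).
P8: dominated by P3 (dock doors 30≥22, floor area 107≥97, highway distance 2≤12).
P9: not dominated.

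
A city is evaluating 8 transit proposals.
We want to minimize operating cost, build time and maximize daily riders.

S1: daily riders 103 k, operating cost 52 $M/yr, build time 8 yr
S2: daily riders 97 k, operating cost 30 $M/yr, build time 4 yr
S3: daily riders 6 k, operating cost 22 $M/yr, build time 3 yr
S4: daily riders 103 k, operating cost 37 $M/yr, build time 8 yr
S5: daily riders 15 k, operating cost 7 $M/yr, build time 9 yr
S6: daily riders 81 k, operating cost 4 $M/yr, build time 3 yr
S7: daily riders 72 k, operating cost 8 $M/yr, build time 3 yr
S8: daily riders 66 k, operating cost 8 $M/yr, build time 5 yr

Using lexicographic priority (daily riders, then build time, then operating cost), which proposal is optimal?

First maximize daily riders: best is 103, kept {S1, S4}.
Then minimize build time: best is 8, kept {S1, S4}.
Then minimize operating cost: best is 37, kept {S4}.

S4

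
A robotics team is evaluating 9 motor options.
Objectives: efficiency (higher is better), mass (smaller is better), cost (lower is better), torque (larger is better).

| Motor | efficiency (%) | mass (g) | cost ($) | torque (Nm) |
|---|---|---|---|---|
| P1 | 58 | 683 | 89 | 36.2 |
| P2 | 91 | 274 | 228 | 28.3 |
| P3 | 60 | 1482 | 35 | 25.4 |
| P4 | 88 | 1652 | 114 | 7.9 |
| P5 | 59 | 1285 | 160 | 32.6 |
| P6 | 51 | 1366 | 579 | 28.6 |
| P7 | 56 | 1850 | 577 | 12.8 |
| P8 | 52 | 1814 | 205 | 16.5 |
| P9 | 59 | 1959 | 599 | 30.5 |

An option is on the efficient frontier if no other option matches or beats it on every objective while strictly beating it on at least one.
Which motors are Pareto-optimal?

P1, P2, P3, P4, P5

P1: not dominated (best torque).
P2: not dominated (best efficiency).
P3: not dominated (best cost).
P4: not dominated.
P5: not dominated.
P6: dominated by P1 (efficiency 58≥51, mass 683≤1366, cost 89≤579, torque 36.2≥28.6).
P7: dominated by P1 (efficiency 58≥56, mass 683≤1850, cost 89≤577, torque 36.2≥12.8).
P8: dominated by P1 (efficiency 58≥52, mass 683≤1814, cost 89≤205, torque 36.2≥16.5).
P9: dominated by P5 (efficiency 59≥59, mass 1285≤1959, cost 160≤599, torque 32.6≥30.5).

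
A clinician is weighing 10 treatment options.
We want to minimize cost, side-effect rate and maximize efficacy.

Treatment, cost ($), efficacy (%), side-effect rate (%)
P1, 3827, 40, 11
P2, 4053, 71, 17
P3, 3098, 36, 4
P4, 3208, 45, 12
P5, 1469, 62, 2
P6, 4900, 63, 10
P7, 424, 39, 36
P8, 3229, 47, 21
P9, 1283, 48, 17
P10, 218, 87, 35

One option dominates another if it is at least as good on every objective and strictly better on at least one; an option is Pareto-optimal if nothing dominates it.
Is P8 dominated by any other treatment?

Yes

P5 vs P8: cost 1469≤3229, efficacy 62≥47, side-effect rate 2≤21 — P5 is at least as good on every objective and strictly better on at least one, so P5 dominates P8.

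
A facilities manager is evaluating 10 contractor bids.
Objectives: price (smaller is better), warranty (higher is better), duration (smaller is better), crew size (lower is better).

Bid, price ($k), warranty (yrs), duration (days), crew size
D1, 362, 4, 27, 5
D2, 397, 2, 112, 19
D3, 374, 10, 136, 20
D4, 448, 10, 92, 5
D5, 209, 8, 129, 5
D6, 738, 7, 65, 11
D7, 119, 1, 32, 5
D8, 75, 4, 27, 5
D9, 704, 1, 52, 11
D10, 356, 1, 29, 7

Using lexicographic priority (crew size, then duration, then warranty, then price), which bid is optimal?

D8

First minimize crew size: best is 5, kept {D1, D4, D5, D7, D8}.
Then minimize duration: best is 27, kept {D1, D8}.
Then maximize warranty: best is 4, kept {D1, D8}.
Then minimize price: best is 75, kept {D8}.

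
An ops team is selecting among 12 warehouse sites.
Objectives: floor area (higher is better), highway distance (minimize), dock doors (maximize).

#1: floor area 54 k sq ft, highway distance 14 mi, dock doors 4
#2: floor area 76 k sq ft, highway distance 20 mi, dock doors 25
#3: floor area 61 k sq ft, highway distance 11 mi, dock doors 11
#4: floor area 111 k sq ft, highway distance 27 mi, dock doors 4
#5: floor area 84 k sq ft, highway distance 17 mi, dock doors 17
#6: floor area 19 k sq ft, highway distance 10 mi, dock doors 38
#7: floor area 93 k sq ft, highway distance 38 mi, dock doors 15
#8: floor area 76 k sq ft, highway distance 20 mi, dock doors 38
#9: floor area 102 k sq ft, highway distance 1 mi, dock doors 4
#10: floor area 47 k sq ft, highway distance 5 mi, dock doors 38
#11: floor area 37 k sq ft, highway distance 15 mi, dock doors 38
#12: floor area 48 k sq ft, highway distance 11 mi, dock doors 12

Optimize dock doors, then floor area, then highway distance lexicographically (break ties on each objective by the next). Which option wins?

First maximize dock doors: best is 38, kept {#6, #8, #10, #11}.
Then maximize floor area: best is 76, kept {#8}.

#8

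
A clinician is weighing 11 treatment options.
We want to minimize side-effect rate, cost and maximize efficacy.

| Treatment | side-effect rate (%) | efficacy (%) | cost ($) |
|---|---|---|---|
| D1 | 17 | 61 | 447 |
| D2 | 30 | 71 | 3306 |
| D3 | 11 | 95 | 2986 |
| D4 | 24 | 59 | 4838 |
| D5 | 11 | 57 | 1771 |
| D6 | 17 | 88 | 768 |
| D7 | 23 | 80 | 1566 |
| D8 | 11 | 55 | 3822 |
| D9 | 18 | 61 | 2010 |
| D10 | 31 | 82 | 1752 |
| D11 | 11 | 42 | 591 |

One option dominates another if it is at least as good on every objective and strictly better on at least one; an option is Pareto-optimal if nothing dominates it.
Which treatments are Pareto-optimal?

D1, D3, D5, D6, D11

D1: not dominated (best cost).
D2: dominated by D3 (side-effect rate 11≤30, efficacy 95≥71, cost 2986≤3306).
D3: not dominated (best efficacy).
D4: dominated by D1 (side-effect rate 17≤24, efficacy 61≥59, cost 447≤4838).
D5: not dominated.
D6: not dominated.
D7: dominated by D6 (side-effect rate 17≤23, efficacy 88≥80, cost 768≤1566).
D8: dominated by D3 (side-effect rate 11≤11, efficacy 95≥55, cost 2986≤3822).
D9: dominated by D1 (side-effect rate 17≤18, efficacy 61≥61, cost 447≤2010).
D10: dominated by D6 (side-effect rate 17≤31, efficacy 88≥82, cost 768≤1752).
D11: not dominated.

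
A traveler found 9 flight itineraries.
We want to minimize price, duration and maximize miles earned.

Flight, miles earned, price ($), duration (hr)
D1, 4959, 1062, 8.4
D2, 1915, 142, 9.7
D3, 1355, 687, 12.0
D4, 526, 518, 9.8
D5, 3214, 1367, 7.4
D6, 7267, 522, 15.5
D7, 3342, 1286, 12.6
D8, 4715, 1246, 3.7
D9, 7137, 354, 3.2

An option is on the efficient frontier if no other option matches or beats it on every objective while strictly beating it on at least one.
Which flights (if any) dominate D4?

D2, D9

D2: miles earned 1915≥526, price 142≤518, duration 9.7≤9.8 — dominates D4.
D9: miles earned 7137≥526, price 354≤518, duration 3.2≤9.8 — dominates D4.
Others (D1, D3, D5, D6, D7, D8) are each worse than D4 on at least one objective.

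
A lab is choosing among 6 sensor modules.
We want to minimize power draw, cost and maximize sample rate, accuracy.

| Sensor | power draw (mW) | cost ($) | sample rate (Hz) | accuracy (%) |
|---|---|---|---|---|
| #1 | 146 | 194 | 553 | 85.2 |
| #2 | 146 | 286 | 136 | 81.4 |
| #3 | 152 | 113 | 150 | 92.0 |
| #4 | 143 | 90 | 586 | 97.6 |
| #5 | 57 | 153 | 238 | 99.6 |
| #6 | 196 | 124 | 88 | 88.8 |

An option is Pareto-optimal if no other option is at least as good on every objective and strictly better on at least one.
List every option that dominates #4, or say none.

#1: worse on power draw (146 vs 143).
#2: worse on power draw (146 vs 143).
#3: worse on power draw (152 vs 143).
#5: worse on cost (153 vs 90).
#6: worse on power draw (196 vs 143).
No option dominates #4.

none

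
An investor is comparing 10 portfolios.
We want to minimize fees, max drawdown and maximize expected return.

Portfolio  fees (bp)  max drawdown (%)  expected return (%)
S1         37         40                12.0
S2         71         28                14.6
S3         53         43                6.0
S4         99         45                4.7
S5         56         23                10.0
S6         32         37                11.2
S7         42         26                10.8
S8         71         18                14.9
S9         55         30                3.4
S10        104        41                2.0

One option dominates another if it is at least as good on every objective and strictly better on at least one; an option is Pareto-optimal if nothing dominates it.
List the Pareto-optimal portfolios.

S1: not dominated.
S2: dominated by S8 (fees 71≤71, max drawdown 18≤28, expected return 14.9≥14.6).
S3: dominated by S1 (fees 37≤53, max drawdown 40≤43, expected return 12.0≥6.0).
S4: dominated by S1 (fees 37≤99, max drawdown 40≤45, expected return 12.0≥4.7).
S5: not dominated.
S6: not dominated (best fees).
S7: not dominated.
S8: not dominated (best max drawdown).
S9: dominated by S7 (fees 42≤55, max drawdown 26≤30, expected return 10.8≥3.4).
S10: dominated by S1 (fees 37≤104, max drawdown 40≤41, expected return 12.0≥2.0).

S1, S5, S6, S7, S8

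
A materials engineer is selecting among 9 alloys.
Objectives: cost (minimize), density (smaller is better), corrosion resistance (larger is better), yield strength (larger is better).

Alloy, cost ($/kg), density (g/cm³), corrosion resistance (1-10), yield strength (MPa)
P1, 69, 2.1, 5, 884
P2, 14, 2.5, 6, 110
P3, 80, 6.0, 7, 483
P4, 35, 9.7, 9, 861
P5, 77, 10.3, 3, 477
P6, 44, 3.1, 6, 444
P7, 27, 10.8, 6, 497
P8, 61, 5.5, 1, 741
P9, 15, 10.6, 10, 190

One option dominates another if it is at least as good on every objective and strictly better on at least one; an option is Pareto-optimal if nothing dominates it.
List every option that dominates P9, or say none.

P1: worse on cost (69 vs 15).
P2: worse on corrosion resistance (6 vs 10).
P3: worse on cost (80 vs 15).
P4: worse on cost (35 vs 15).
P5: worse on cost (77 vs 15).
P6: worse on cost (44 vs 15).
P7: worse on cost (27 vs 15).
P8: worse on cost (61 vs 15).
No option dominates P9.

none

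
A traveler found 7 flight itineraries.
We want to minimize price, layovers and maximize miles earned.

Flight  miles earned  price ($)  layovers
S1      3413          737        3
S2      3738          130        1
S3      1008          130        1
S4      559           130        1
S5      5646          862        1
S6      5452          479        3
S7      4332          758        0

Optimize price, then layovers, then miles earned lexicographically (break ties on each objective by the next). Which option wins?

First minimize price: best is 130, kept {S2, S3, S4}.
Then minimize layovers: best is 1, kept {S2, S3, S4}.
Then maximize miles earned: best is 3738, kept {S2}.

S2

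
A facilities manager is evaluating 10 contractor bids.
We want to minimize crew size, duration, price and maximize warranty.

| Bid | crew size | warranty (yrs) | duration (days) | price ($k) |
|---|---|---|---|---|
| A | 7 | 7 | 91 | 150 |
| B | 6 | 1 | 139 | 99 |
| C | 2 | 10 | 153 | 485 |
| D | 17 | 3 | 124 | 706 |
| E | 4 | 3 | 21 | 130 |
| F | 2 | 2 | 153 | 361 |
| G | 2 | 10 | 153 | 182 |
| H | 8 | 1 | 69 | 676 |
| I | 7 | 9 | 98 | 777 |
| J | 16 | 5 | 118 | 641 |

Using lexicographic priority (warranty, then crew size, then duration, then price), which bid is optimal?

First maximize warranty: best is 10, kept {C, G}.
Then minimize crew size: best is 2, kept {C, G}.
Then minimize duration: best is 153, kept {C, G}.
Then minimize price: best is 182, kept {G}.

G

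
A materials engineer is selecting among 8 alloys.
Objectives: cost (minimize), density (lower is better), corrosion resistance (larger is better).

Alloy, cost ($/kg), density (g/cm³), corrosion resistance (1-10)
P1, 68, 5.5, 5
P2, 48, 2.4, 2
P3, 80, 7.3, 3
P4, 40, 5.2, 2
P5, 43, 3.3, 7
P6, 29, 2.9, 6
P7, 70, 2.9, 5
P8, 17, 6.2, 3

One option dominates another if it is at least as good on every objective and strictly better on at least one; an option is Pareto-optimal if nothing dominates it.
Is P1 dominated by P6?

Yes

P6 vs P1: cost 29≤68, density 2.9≤5.5, corrosion resistance 6≥5 — P6 is at least as good on every objective with at least one strict improvement.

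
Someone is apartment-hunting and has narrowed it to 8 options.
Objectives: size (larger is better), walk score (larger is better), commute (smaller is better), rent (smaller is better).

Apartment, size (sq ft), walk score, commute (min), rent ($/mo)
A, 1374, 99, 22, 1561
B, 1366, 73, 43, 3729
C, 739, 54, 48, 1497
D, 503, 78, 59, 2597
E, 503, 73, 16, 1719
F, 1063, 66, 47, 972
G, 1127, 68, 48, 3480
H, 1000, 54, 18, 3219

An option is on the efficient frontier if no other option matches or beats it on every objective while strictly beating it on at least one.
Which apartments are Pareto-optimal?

A, E, F, H

A: not dominated (best size).
B: dominated by A (size 1374≥1366, walk score 99≥73, commute 22≤43, rent 1561≤3729).
C: dominated by F (size 1063≥739, walk score 66≥54, commute 47≤48, rent 972≤1497).
D: dominated by A (size 1374≥503, walk score 99≥78, commute 22≤59, rent 1561≤2597).
E: not dominated (best commute).
F: not dominated (best rent).
G: dominated by A (size 1374≥1127, walk score 99≥68, commute 22≤48, rent 1561≤3480).
H: not dominated.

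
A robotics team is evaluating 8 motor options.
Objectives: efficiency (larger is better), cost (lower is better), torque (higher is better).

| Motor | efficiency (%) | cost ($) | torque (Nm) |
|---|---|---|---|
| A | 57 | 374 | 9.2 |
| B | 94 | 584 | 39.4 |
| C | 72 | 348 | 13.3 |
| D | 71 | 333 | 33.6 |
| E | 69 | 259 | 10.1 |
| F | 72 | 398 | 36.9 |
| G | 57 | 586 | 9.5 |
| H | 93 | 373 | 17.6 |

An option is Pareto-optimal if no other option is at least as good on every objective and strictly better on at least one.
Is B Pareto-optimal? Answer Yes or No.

A: worse on efficiency (57 vs 94).
C: worse on efficiency (72 vs 94).
D: worse on efficiency (71 vs 94).
E: worse on efficiency (69 vs 94).
F: worse on efficiency (72 vs 94).
G: worse on efficiency (57 vs 94).
H: worse on efficiency (93 vs 94).
No option is at least as good as B on every objective and strictly better on one.

Yes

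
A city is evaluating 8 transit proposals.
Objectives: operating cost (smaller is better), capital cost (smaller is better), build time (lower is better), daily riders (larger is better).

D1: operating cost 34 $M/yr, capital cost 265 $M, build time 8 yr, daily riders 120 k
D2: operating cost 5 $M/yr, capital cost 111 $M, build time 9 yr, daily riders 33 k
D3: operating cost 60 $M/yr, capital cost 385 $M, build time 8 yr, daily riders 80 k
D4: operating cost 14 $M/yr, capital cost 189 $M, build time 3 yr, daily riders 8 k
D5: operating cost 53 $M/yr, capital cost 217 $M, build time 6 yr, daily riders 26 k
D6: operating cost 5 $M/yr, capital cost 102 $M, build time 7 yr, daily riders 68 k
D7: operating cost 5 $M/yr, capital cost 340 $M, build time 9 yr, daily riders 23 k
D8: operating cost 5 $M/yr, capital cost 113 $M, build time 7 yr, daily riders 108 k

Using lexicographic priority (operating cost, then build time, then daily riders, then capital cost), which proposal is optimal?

D8

First minimize operating cost: best is 5, kept {D2, D6, D7, D8}.
Then minimize build time: best is 7, kept {D6, D8}.
Then maximize daily riders: best is 108, kept {D8}.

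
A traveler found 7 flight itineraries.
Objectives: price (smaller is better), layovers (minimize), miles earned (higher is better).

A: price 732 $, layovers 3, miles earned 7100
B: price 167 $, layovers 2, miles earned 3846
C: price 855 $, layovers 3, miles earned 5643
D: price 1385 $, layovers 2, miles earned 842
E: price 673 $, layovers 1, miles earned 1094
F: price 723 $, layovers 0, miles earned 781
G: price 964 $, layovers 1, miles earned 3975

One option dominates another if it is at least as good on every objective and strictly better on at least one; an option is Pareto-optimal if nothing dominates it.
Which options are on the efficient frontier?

A: not dominated (best miles earned).
B: not dominated (best price).
C: dominated by A (price 732≤855, layovers 3≤3, miles earned 7100≥5643).
D: dominated by B (price 167≤1385, layovers 2≤2, miles earned 3846≥842).
E: not dominated.
F: not dominated (best layovers).
G: not dominated.

A, B, E, F, G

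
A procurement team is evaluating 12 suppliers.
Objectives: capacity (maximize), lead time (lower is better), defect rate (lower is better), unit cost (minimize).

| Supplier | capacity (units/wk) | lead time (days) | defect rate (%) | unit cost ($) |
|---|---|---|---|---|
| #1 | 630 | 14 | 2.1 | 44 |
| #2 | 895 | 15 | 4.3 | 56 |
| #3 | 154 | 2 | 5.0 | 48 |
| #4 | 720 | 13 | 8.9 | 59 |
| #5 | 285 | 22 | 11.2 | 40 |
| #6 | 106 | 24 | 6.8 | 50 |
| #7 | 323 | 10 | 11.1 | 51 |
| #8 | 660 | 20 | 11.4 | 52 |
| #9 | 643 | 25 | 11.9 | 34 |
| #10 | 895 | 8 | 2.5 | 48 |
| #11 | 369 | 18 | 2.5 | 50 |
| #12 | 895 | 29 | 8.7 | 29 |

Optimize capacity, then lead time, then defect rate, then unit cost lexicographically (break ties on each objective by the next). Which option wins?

First maximize capacity: best is 895, kept {#2, #10, #12}.
Then minimize lead time: best is 8, kept {#10}.

#10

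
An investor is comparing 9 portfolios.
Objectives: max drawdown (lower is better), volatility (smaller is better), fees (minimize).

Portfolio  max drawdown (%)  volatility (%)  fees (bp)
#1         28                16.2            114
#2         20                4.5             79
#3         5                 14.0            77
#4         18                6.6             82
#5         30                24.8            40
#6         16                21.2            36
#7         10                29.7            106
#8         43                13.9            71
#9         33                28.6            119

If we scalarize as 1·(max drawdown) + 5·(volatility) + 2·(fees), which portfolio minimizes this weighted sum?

#1: 1·28 + 5·16.2 + 2·114 = 337.0
#2: 1·20 + 5·4.5 + 2·79 = 200.5
#3: 1·5 + 5·14.0 + 2·77 = 229.0
#4: 1·18 + 5·6.6 + 2·82 = 215.0
#5: 1·30 + 5·24.8 + 2·40 = 234.0
#6: 1·16 + 5·21.2 + 2·36 = 194.0
#7: 1·10 + 5·29.7 + 2·106 = 370.5
#8: 1·43 + 5·13.9 + 2·71 = 254.5
#9: 1·33 + 5·28.6 + 2·119 = 414.0
Lowest: #6 at 194.0.

#6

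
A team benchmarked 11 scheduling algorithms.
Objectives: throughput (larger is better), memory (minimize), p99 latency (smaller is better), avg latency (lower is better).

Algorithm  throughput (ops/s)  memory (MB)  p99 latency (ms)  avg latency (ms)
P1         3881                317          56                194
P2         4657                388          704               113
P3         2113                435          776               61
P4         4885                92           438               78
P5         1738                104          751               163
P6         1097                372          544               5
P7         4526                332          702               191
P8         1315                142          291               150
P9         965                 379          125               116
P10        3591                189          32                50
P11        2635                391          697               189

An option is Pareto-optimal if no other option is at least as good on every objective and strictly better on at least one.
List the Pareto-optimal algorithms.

P1: not dominated.
P2: dominated by P4 (throughput 4885≥4657, memory 92≤388, p99 latency 438≤704, avg latency 78≤113).
P3: dominated by P10 (throughput 3591≥2113, memory 189≤435, p99 latency 32≤776, avg latency 50≤61).
P4: not dominated (best throughput).
P5: dominated by P4 (throughput 4885≥1738, memory 92≤104, p99 latency 438≤751, avg latency 78≤163).
P6: not dominated (best avg latency).
P7: dominated by P4 (throughput 4885≥4526, memory 92≤332, p99 latency 438≤702, avg latency 78≤191).
P8: not dominated.
P9: dominated by P10 (throughput 3591≥965, memory 189≤379, p99 latency 32≤125, avg latency 50≤116).
P10: not dominated (best p99 latency).
P11: dominated by P4 (throughput 4885≥2635, memory 92≤391, p99 latency 438≤697, avg latency 78≤189).

P1, P4, P6, P8, P10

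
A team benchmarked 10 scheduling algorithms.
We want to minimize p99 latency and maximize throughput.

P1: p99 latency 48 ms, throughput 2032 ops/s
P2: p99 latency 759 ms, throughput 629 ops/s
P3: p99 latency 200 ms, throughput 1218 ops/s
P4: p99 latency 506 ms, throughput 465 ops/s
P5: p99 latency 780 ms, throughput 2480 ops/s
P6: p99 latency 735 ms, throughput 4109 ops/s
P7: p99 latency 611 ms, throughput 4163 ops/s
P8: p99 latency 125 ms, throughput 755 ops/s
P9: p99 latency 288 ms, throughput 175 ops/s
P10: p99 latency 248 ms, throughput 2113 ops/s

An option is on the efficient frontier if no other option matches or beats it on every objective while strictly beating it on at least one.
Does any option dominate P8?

Yes

P1 vs P8: p99 latency 48≤125, throughput 2032≥755 — P1 is at least as good on every objective and strictly better on at least one, so P1 dominates P8.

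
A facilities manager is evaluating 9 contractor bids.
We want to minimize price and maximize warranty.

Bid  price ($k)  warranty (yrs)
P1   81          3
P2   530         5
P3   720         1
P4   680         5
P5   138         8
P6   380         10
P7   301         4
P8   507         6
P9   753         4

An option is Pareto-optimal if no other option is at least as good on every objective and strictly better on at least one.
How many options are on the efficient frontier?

3

P1: not dominated (best price).
P2: dominated by P5 (price 138≤530, warranty 8≥5).
P3: dominated by P1 (price 81≤720, warranty 3≥1).
P4: dominated by P2 (price 530≤680, warranty 5≥5).
P5: not dominated.
P6: not dominated (best warranty).
P7: dominated by P5 (price 138≤301, warranty 8≥4).
P8: dominated by P5 (price 138≤507, warranty 8≥6).
P9: dominated by P2 (price 530≤753, warranty 5≥4).
Pareto-optimal: P1, P5, P6 → 3.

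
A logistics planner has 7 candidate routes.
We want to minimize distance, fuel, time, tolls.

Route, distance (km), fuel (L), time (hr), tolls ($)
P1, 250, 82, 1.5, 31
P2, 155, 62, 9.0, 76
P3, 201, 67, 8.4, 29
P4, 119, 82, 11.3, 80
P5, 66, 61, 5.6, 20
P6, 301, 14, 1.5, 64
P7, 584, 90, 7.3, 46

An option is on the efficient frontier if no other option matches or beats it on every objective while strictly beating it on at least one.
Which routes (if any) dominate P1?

none

P2: worse on time (9.0 vs 1.5).
P3: worse on time (8.4 vs 1.5).
P4: worse on time (11.3 vs 1.5).
P5: worse on time (5.6 vs 1.5).
P6: worse on distance (301 vs 250).
P7: worse on distance (584 vs 250).
No option dominates P1.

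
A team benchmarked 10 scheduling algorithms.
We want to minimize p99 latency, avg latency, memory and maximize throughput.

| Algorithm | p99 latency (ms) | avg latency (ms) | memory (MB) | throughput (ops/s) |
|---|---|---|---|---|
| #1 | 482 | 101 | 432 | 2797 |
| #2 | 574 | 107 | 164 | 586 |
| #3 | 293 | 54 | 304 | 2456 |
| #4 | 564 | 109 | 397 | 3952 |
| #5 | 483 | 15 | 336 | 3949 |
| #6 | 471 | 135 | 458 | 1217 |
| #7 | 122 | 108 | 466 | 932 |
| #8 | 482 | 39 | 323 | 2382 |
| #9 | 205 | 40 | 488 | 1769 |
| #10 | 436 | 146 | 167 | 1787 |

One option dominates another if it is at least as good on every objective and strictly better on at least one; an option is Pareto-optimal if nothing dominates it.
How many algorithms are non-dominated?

#1: not dominated.
#2: not dominated (best memory).
#3: not dominated.
#4: not dominated (best throughput).
#5: not dominated (best avg latency).
#6: dominated by #3 (p99 latency 293≤471, avg latency 54≤135, memory 304≤458, throughput 2456≥1217).
#7: not dominated (best p99 latency).
#8: not dominated.
#9: not dominated.
#10: not dominated.
Pareto-optimal: #1, #2, #3, #4, #5, #7, #8, #9, #10 → 9.

9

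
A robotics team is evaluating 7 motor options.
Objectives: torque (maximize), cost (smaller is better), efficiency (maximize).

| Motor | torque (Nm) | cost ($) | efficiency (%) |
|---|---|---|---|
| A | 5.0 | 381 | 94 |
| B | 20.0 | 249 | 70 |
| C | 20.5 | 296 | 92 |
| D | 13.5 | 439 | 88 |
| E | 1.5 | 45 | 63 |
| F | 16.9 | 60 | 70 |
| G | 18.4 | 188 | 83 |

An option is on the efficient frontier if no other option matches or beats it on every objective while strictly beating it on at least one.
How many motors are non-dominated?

6

A: not dominated (best efficiency).
B: not dominated.
C: not dominated (best torque).
D: dominated by C (torque 20.5≥13.5, cost 296≤439, efficiency 92≥88).
E: not dominated (best cost).
F: not dominated.
G: not dominated.
Pareto-optimal: A, B, C, E, F, G → 6.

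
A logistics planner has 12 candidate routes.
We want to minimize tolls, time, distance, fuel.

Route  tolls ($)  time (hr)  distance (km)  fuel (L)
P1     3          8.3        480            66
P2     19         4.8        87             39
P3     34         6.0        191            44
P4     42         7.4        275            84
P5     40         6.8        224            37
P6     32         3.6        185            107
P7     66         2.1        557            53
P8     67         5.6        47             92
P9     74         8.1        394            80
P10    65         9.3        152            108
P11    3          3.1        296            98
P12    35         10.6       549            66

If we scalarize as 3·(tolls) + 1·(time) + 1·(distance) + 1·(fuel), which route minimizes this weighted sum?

P2

P1: 3·3 + 1·8.3 + 1·480 + 1·66 = 563.3
P2: 3·19 + 1·4.8 + 1·87 + 1·39 = 187.8
P3: 3·34 + 1·6.0 + 1·191 + 1·44 = 343.0
P4: 3·42 + 1·7.4 + 1·275 + 1·84 = 492.4
P5: 3·40 + 1·6.8 + 1·224 + 1·37 = 387.8
P6: 3·32 + 1·3.6 + 1·185 + 1·107 = 391.6
P7: 3·66 + 1·2.1 + 1·557 + 1·53 = 810.1
P8: 3·67 + 1·5.6 + 1·47 + 1·92 = 345.6
P9: 3·74 + 1·8.1 + 1·394 + 1·80 = 704.1
P10: 3·65 + 1·9.3 + 1·152 + 1·108 = 464.3
P11: 3·3 + 1·3.1 + 1·296 + 1·98 = 406.1
P12: 3·35 + 1·10.6 + 1·549 + 1·66 = 730.6
Lowest: P2 at 187.8.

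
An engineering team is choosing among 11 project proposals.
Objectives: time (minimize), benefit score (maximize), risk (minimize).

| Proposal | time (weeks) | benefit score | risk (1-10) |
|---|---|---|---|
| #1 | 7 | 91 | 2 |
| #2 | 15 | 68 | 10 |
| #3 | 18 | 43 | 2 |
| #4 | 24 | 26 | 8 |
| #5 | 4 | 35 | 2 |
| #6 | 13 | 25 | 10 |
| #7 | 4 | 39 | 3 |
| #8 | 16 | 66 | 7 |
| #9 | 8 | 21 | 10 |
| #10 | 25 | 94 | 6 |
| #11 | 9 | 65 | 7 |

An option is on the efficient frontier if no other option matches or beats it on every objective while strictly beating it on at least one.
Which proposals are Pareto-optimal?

#1, #5, #7, #10

#1: not dominated.
#2: dominated by #1 (time 7≤15, benefit score 91≥68, risk 2≤10).
#3: dominated by #1 (time 7≤18, benefit score 91≥43, risk 2≤2).
#4: dominated by #1 (time 7≤24, benefit score 91≥26, risk 2≤8).
#5: not dominated.
#6: dominated by #1 (time 7≤13, benefit score 91≥25, risk 2≤10).
#7: not dominated.
#8: dominated by #1 (time 7≤16, benefit score 91≥66, risk 2≤7).
#9: dominated by #1 (time 7≤8, benefit score 91≥21, risk 2≤10).
#10: not dominated (best benefit score).
#11: dominated by #1 (time 7≤9, benefit score 91≥65, risk 2≤7).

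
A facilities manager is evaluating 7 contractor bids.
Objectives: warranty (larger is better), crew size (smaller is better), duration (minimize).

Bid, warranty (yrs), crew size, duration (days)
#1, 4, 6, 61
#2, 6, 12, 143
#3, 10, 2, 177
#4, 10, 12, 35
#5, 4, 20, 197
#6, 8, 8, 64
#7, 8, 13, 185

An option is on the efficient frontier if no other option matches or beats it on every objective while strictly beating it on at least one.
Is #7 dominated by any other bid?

Yes

#3 vs #7: warranty 10≥8, crew size 2≤13, duration 177≤185 — #3 is at least as good on every objective and strictly better on at least one, so #3 dominates #7.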